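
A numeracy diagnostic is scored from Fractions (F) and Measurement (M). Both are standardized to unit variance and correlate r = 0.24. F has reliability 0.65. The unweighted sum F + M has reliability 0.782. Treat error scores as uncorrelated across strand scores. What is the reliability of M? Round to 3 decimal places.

0.809

Var(F+M) = 2 + 2·0.24 = 2.480.
True-score variance = ρ_F + ρ_M + 2·0.24, so 0.782 = (0.65 + ρ_M + 0.48) / 2.480.
ρ_M = 0.782·2.480 − 0.65 − 0.48 = 0.809.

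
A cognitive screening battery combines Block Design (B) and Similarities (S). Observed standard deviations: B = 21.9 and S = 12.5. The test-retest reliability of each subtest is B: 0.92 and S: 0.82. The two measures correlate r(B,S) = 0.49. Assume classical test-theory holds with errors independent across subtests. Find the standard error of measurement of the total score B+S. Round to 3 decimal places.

Var(total) = 635.86 + 268.275 = 904.135.
True-score variance = 569.366 + 268.275 = 837.641, so reliability = 0.9265.
Error variance = 904.135 − 837.641 = 66.4938; SEM = √66.4938 = 8.154.

8.154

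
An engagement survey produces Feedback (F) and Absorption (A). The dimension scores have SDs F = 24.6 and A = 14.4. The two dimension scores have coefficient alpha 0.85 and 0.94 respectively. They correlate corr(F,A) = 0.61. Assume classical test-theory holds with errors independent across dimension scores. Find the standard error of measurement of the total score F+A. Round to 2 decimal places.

Var(total) = 812.52 + 432.173 = 1244.69.
True-score variance = 709.304 + 432.173 = 1141.48, so reliability = 0.9171.
Error variance = 1244.69 − 1141.48 = 103.216; SEM = √103.216 = 10.16.

10.16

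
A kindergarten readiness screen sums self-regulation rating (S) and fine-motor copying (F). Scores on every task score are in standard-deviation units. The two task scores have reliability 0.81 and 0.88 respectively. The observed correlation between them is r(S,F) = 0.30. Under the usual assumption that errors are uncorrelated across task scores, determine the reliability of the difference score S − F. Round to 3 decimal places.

Var(S−F) = 1 + 1 − 2·0.30 = 2 − 0.6 = 1.4.
Under uncorrelated errors the observed covariances equal the true-score covariances, so only the own-variance terms attenuate.
True-score variance = [0.81 + 0.88] − 0.6 = 1.69 − 0.6 = 1.09.
Reliability = 1.09 / 1.4 = 0.779.

0.779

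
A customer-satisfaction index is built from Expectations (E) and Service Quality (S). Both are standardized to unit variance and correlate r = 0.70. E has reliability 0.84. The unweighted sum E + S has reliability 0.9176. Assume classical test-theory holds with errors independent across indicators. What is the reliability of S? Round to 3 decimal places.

Var(E+S) = 2 + 2·0.70 = 3.400.
True-score variance = ρ_E + ρ_S + 2·0.70, so 0.9176 = (0.84 + ρ_S + 1.40) / 3.400.
ρ_S = 0.9176·3.400 − 0.84 − 1.40 = 0.880.

0.880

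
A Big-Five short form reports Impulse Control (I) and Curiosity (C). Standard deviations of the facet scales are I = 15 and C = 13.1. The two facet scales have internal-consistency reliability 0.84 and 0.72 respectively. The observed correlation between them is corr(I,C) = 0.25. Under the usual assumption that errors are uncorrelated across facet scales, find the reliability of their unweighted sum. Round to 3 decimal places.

0.830

Var(I+C) = 15² + 13.1² + 2·[15·13.1·0.25] = 396.61 + 98.25 = 494.86.
With uncorrelated errors the cross-covariances are all true-score covariance, so they carry over unchanged; only the diagonal terms shrink to ρᵢσᵢ².
True-score variance = [15²·0.84 + 13.1²·0.72] + 98.25 = 312.559 + 98.25 = 410.809.
Reliability = 410.809 / 494.86 = 0.830.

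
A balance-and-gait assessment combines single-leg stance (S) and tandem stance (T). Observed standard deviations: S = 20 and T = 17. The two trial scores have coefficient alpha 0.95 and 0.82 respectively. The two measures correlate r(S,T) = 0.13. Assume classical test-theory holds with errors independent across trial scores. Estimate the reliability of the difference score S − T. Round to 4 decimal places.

0.8801

Var(S−T) = 20² + 17² − 2·20·17·0.13 = 689 − 88.4 = 600.6.
Because errors are independent across components, Cov(Tᵢ,Tⱼ) = Cov(Xᵢ,Xⱼ); the off-diagonal part of the true-score variance is the same as above.
True-score variance = [20²·0.95 + 17²·0.82] − 88.4 = 616.98 − 88.4 = 528.58.
Reliability = 528.58 / 600.6 = 0.8801.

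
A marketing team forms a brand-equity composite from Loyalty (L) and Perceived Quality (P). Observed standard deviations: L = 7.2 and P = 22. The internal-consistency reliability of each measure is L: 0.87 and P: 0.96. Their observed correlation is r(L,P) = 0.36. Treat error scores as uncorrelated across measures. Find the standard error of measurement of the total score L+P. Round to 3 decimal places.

5.109

Var(total) = 535.84 + 114.048 = 649.888.
True-score variance = 509.741 + 114.048 = 623.789, so reliability = 0.9598.
Error variance = 649.888 − 623.789 = 26.0992; SEM = √26.0992 = 5.109.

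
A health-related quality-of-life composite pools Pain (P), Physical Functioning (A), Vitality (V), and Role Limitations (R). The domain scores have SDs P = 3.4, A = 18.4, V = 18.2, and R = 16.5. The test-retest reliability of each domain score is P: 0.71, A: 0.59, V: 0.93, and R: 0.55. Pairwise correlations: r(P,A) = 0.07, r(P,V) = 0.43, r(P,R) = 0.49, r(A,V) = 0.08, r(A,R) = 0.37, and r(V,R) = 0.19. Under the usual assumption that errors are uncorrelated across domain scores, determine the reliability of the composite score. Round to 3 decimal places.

0.803

Var(P+A+V+R) = 3.4² + 18.4² + 18.2² + 16.5² + 2·[3.4·18.4·0.07 + 3.4·18.2·0.43 + 3.4·16.5·0.49 + 18.4·18.2·0.08 + 18.4·16.5·0.37 + 18.2·16.5·0.19] = 953.61 + 509.312 = 1462.92.
With uncorrelated errors the cross-covariances are all true-score covariance, so they carry over unchanged; only the diagonal terms shrink to ρᵢσᵢ².
True-score variance = [3.4²·0.71 + 18.4²·0.59 + 18.2²·0.93 + 16.5²·0.55] + 509.312 = 665.749 + 509.312 = 1175.06.
Reliability = 1175.06 / 1462.92 = 0.803.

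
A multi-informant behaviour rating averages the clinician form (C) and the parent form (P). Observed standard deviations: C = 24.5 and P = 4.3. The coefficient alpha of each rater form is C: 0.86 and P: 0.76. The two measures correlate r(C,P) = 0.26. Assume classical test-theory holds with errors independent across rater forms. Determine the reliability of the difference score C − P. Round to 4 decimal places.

0.8431

Var(C−P) = 24.5² + 4.3² − 2·24.5·4.3·0.26 = 618.74 − 54.782 = 563.958.
With uncorrelated errors the cross-covariances are all true-score covariance, so they carry over unchanged; only the diagonal terms shrink to ρᵢσᵢ².
True-score variance = [24.5²·0.86 + 4.3²·0.76] − 54.782 = 530.267 − 54.782 = 475.485.
Reliability = 475.485 / 563.958 = 0.8431.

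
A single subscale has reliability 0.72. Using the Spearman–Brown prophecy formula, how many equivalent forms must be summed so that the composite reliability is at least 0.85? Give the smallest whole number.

k ≥ ρ*(1−ρ₁)/(ρ₁(1−ρ*)) = 0.85·0.28 / (0.72·0.15) = 2.204.
Smallest integer k = 3.

3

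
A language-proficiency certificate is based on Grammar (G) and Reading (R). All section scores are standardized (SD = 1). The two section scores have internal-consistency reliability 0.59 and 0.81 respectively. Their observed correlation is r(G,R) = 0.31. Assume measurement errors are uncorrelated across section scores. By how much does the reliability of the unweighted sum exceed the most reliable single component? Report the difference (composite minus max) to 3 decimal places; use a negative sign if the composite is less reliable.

Var(sum) = 2 + 0.62 = 2.62; true-score variance = 1.4 + 0.62 = 2.02; composite reliability = 0.7710.
Max component reliability = 0.8100.
Difference = 0.7710 − 0.8100 = -0.039.

-0.039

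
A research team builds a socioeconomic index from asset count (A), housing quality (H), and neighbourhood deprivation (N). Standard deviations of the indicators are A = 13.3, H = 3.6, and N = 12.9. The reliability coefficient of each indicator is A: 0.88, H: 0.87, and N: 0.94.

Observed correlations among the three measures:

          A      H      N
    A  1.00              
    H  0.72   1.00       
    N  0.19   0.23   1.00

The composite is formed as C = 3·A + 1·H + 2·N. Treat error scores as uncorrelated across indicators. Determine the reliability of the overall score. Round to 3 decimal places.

0.920

Var(C) = 3²·13.3² + 3.6² + 2²·12.9² + 2·[3·13.3·3.6·0.72 + 6·13.3·12.9·0.19 + 2·3.6·12.9·0.23] = 2270.61 + 640.746 = 2911.36.
Under uncorrelated errors the observed covariances equal the true-score covariances, so only the own-variance terms attenuate.
True-score variance = [3²·13.3²·0.88 + 3.6²·0.87 + 2²·12.9²·0.94] + 640.746 = 2037.95 + 640.746 = 2678.69.
Reliability = 2678.69 / 2911.36 = 0.920.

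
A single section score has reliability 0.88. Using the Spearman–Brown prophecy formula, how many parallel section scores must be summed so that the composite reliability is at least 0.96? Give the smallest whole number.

4

k ≥ ρ*(1−ρ₁)/(ρ₁(1−ρ*)) = 0.96·0.12 / (0.88·0.04) = 3.273.
Smallest integer k = 4.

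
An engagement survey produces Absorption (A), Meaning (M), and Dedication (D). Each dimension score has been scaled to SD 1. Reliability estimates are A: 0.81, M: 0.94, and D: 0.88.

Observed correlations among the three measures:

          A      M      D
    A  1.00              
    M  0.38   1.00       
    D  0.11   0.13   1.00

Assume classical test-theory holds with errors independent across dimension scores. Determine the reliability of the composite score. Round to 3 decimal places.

0.913

Var(A+M+D) = 3 + 2·[0.38 + 0.11 + 0.13] = 3 + 1.24 = 4.24.
With uncorrelated errors the cross-covariances are all true-score covariance, so they carry over unchanged; only the diagonal terms shrink to ρᵢσᵢ².
True-score variance = [0.81 + 0.94 + 0.88] + 1.24 = 2.63 + 1.24 = 3.87.
Reliability = 3.87 / 4.24 = 0.913.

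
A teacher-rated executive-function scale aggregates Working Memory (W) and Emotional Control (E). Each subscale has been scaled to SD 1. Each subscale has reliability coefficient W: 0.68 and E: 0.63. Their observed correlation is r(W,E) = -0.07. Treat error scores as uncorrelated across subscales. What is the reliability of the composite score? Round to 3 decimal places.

Var(W+E) = 2 + 2·[(-0.07)] = 2 − 0.14 = 1.86.
Under uncorrelated errors the observed covariances equal the true-score covariances, so only the own-variance terms attenuate.
True-score variance = [0.68 + 0.63] − 0.14 = 1.31 − 0.14 = 1.17.
Reliability = 1.17 / 1.86 = 0.629.

0.629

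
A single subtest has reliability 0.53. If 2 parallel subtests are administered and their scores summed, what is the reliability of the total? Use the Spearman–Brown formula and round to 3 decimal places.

ρ_k = kρ / (1 + (k−1)ρ) = 2·0.53 / (1 + 1·0.53) = 1.060 / 1.530 = 0.693.

0.693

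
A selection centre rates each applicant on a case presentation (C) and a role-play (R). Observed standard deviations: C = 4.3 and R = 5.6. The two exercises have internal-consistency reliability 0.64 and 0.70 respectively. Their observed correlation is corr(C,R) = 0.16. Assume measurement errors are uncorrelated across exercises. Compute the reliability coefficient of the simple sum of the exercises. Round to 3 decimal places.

Var(C+R) = 4.3² + 5.6² + 2·[4.3·5.6·0.16] = 49.85 + 7.7056 = 57.5556.
Because errors are independent across components, Cov(Tᵢ,Tⱼ) = Cov(Xᵢ,Xⱼ); the off-diagonal part of the true-score variance is the same as above.
True-score variance = [4.3²·0.64 + 5.6²·0.70] + 7.7056 = 33.7856 + 7.7056 = 41.4912.
Reliability = 41.4912 / 57.5556 = 0.721.

0.721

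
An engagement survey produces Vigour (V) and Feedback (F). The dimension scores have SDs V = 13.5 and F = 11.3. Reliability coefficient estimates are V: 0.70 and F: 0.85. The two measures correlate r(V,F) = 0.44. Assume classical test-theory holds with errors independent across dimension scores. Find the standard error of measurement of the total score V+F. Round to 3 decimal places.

Var(total) = 309.94 + 134.244 = 444.184.
True-score variance = 236.111 + 134.244 = 370.356, so reliability = 0.8338.
Error variance = 444.184 − 370.356 = 73.8285; SEM = √73.8285 = 8.592.

8.592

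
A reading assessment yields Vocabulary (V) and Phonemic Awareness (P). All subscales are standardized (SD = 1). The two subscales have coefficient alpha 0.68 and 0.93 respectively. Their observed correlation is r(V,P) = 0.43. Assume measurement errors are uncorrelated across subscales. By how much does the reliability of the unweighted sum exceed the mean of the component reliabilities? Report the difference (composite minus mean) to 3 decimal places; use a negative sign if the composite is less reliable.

Var(sum) = 2 + 0.86 = 2.86; true-score variance = 1.61 + 0.86 = 2.47; composite reliability = 0.8636.
Mean component reliability = 0.8050.
Difference = 0.8636 − 0.8050 = 0.059.

0.059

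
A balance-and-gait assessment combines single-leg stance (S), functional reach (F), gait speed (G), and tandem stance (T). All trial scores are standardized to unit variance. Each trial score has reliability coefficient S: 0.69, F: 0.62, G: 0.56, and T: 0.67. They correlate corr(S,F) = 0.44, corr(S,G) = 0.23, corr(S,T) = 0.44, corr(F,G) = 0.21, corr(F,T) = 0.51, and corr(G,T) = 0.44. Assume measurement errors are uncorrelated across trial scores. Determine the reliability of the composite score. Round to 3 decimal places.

0.829

Var(S+F+G+T) = 4 + 2·[0.44 + 0.23 + 0.44 + 0.21 + 0.51 + 0.44] = 4 + 4.54 = 8.54.
Because errors are independent across components, Cov(Tᵢ,Tⱼ) = Cov(Xᵢ,Xⱼ); the off-diagonal part of the true-score variance is the same as above.
True-score variance = [0.69 + 0.62 + 0.56 + 0.67] + 4.54 = 2.54 + 4.54 = 7.08.
Reliability = 7.08 / 8.54 = 0.829.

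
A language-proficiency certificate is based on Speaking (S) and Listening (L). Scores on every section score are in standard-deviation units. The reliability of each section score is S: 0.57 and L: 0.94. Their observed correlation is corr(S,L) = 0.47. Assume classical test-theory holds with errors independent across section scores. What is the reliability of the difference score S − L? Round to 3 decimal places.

Var(S−L) = 1 + 1 − 2·0.47 = 2 − 0.94 = 1.06.
Under uncorrelated errors the observed covariances equal the true-score covariances, so only the own-variance terms attenuate.
True-score variance = [0.57 + 0.94] − 0.94 = 1.51 − 0.94 = 0.57.
Reliability = 0.57 / 1.06 = 0.538.

0.538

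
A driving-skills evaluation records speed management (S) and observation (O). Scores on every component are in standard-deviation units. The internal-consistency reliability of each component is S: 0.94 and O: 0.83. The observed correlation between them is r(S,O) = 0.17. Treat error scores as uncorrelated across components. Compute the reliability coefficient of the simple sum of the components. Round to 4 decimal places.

Var(S+O) = 2 + 2·[0.17] = 2 + 0.34 = 2.34.
Because errors are independent across components, Cov(Tᵢ,Tⱼ) = Cov(Xᵢ,Xⱼ); the off-diagonal part of the true-score variance is the same as above.
True-score variance = [0.94 + 0.83] + 0.34 = 1.77 + 0.34 = 2.11.
Reliability = 2.11 / 2.34 = 0.9017.

0.9017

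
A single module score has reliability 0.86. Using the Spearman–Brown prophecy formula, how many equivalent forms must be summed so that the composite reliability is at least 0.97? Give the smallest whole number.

6

k ≥ ρ*(1−ρ₁)/(ρ₁(1−ρ*)) = 0.97·0.14 / (0.86·0.03) = 5.264.
Smallest integer k = 6.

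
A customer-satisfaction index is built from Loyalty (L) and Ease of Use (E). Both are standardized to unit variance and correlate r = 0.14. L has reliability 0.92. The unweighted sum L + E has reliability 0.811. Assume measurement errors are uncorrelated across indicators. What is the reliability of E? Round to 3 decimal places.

Var(L+E) = 2 + 2·0.14 = 2.280.
True-score variance = ρ_L + ρ_E + 2·0.14, so 0.811 = (0.92 + ρ_E + 0.28) / 2.280.
ρ_E = 0.811·2.280 − 0.92 − 0.28 = 0.649.

0.649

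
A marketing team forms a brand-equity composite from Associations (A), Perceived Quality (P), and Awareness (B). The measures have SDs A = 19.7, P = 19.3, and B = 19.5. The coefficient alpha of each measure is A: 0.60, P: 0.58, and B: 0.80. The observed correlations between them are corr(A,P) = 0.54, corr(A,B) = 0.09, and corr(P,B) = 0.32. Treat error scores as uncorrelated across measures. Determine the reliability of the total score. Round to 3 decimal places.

0.792

Var(A+P+B) = 19.7² + 19.3² + 19.5² + 2·[19.7·19.3·0.54 + 19.7·19.5·0.09 + 19.3·19.5·0.32] = 1140.83 + 720.638 = 1861.47.
With uncorrelated errors the cross-covariances are all true-score covariance, so they carry over unchanged; only the diagonal terms shrink to ρᵢσᵢ².
True-score variance = [19.7²·0.60 + 19.3²·0.58 + 19.5²·0.80] + 720.638 = 753.098 + 720.638 = 1473.74.
Reliability = 1473.74 / 1861.47 = 0.792.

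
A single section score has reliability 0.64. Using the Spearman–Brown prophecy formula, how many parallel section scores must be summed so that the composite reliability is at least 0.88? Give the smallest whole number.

k ≥ ρ*(1−ρ₁)/(ρ₁(1−ρ*)) = 0.88·0.36 / (0.64·0.12) = 4.125.
Smallest integer k = 5.

5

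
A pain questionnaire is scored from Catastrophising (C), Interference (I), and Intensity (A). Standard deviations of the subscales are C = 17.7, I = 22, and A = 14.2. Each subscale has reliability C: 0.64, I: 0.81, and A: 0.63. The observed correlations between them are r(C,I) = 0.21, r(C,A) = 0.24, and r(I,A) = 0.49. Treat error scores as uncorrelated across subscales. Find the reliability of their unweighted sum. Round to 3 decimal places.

0.824

Var(C+I+A) = 17.7² + 22² + 14.2² + 2·[17.7·22·0.21 + 17.7·14.2·0.24 + 22·14.2·0.49] = 998.93 + 590.343 = 1589.27.
Because errors are independent across components, Cov(Tᵢ,Tⱼ) = Cov(Xᵢ,Xⱼ); the off-diagonal part of the true-score variance is the same as above.
True-score variance = [17.7²·0.64 + 22²·0.81 + 14.2²·0.63] + 590.343 = 719.579 + 590.343 = 1309.92.
Reliability = 1309.92 / 1589.27 = 0.824.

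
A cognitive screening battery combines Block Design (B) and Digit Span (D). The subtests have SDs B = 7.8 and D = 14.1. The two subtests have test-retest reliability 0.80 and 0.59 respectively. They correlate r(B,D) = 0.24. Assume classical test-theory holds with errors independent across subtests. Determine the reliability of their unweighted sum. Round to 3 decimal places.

0.700

Var(B+D) = 7.8² + 14.1² + 2·[7.8·14.1·0.24] = 259.65 + 52.7904 = 312.44.
Under uncorrelated errors the observed covariances equal the true-score covariances, so only the own-variance terms attenuate.
True-score variance = [7.8²·0.80 + 14.1²·0.59] + 52.7904 = 165.97 + 52.7904 = 218.76.
Reliability = 218.76 / 312.44 = 0.700.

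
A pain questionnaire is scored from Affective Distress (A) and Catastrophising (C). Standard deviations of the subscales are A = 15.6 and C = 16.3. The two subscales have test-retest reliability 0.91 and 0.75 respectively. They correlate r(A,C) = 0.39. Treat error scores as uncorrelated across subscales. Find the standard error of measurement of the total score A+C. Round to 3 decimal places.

9.398

Var(total) = 509.05 + 198.338 = 707.388.
True-score variance = 420.725 + 198.338 = 619.063, so reliability = 0.8751.
Error variance = 707.388 − 619.063 = 88.3249; SEM = √88.3249 = 9.398.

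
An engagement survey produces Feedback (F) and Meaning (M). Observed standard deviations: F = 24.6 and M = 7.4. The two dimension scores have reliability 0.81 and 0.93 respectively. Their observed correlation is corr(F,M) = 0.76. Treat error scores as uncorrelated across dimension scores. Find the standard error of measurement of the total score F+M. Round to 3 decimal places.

10.900

Var(total) = 659.92 + 276.701 = 936.621.
True-score variance = 541.106 + 276.701 = 817.807, so reliability = 0.8731.
Error variance = 936.621 − 817.807 = 118.814; SEM = √118.814 = 10.900.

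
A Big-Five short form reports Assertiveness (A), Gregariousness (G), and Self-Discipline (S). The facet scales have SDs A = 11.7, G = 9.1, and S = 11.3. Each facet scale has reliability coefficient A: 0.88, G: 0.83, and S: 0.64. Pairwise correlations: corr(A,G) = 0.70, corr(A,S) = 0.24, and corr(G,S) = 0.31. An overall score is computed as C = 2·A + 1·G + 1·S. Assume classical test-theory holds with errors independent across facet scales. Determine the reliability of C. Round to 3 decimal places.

0.899

Var(C) = 2²·11.7² + 9.1² + 11.3² + 2·[2·11.7·9.1·0.70 + 2·11.7·11.3·0.24 + 9.1·11.3·0.31] = 758.06 + 488.792 = 1246.85.
With uncorrelated errors the cross-covariances are all true-score covariance, so they carry over unchanged; only the diagonal terms shrink to ρᵢσᵢ².
True-score variance = [2²·11.7²·0.88 + 9.1²·0.83 + 11.3²·0.64] + 488.792 = 632.307 + 488.792 = 1121.1.
Reliability = 1121.1 / 1246.85 = 0.899.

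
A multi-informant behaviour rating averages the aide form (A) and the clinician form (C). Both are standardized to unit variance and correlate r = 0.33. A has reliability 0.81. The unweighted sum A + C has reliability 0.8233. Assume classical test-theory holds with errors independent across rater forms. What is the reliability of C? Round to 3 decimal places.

Var(A+C) = 2 + 2·0.33 = 2.660.
True-score variance = ρ_A + ρ_C + 2·0.33, so 0.8233 = (0.81 + ρ_C + 0.66) / 2.660.
ρ_C = 0.8233·2.660 − 0.81 − 0.66 = 0.720.

0.720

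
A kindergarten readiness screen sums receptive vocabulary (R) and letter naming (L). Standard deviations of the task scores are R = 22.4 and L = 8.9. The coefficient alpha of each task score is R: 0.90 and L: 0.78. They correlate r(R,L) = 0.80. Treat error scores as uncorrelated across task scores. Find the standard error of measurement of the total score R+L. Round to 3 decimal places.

Var(total) = 580.97 + 318.976 = 899.946.
True-score variance = 513.368 + 318.976 = 832.344, so reliability = 0.9249.
Error variance = 899.946 − 832.344 = 67.6022; SEM = √67.6022 = 8.222.

8.222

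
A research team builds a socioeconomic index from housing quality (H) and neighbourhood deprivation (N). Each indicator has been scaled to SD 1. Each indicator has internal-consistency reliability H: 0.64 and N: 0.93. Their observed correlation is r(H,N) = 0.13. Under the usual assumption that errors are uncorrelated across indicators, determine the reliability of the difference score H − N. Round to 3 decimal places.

Var(H−N) = 1 + 1 − 2·0.13 = 2 − 0.26 = 1.74.
With uncorrelated errors the cross-covariances are all true-score covariance, so they carry over unchanged; only the diagonal terms shrink to ρᵢσᵢ².
True-score variance = [0.64 + 0.93] − 0.26 = 1.57 − 0.26 = 1.31.
Reliability = 1.31 / 1.74 = 0.753.

0.753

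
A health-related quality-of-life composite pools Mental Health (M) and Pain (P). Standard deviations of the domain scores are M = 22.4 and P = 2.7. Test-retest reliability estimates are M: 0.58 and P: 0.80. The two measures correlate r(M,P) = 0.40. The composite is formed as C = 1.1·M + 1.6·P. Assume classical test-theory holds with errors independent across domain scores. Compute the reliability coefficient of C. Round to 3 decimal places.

0.636

Var(C) = 1.1²·22.4² + 1.6²·2.7² + 2·[1.76·22.4·2.7·0.40] = 625.792 + 85.1558 = 710.948.
Because errors are independent across components, Cov(Tᵢ,Tⱼ) = Cov(Xᵢ,Xⱼ); the off-diagonal part of the true-score variance is the same as above.
True-score variance = [1.1²·22.4²·0.58 + 1.6²·2.7²·0.80] + 85.1558 = 367.065 + 85.1558 = 452.221.
Reliability = 452.221 / 710.948 = 0.636.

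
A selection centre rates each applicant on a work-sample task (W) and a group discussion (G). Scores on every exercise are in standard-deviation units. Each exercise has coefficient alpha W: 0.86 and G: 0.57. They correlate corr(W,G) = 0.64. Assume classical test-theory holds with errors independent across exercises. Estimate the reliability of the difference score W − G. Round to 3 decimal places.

0.208

Var(W−G) = 1 + 1 − 2·0.64 = 2 − 1.28 = 0.72.
With uncorrelated errors the cross-covariances are all true-score covariance, so they carry over unchanged; only the diagonal terms shrink to ρᵢσᵢ².
True-score variance = [0.86 + 0.57] − 1.28 = 1.43 − 1.28 = 0.15.
Reliability = 0.15 / 0.72 = 0.208.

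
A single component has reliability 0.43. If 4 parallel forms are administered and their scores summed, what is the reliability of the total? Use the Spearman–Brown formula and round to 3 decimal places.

0.751

ρ_k = kρ / (1 + (k−1)ρ) = 4·0.43 / (1 + 3·0.43) = 1.720 / 2.290 = 0.751.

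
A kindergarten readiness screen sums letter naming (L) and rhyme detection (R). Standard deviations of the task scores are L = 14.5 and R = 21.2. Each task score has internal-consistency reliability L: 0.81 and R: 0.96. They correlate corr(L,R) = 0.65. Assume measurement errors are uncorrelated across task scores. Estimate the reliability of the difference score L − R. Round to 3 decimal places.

0.777

Var(L−R) = 14.5² + 21.2² − 2·14.5·21.2·0.65 = 659.69 − 399.62 = 260.07.
Because errors are independent across components, Cov(Tᵢ,Tⱼ) = Cov(Xᵢ,Xⱼ); the off-diagonal part of the true-score variance is the same as above.
True-score variance = [14.5²·0.81 + 21.2²·0.96] − 399.62 = 601.765 − 399.62 = 202.145.
Reliability = 202.145 / 260.07 = 0.777.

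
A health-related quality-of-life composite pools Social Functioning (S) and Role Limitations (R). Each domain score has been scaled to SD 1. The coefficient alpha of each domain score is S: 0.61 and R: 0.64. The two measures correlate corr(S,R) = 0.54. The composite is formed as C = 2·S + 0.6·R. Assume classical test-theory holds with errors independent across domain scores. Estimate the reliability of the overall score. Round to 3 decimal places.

0.701

Var(C) = 2² + 0.6² + 2·[1.2·0.54] = 4.36 + 1.296 = 5.656.
Because errors are independent across components, Cov(Tᵢ,Tⱼ) = Cov(Xᵢ,Xⱼ); the off-diagonal part of the true-score variance is the same as above.
True-score variance = [2²·0.61 + 0.6²·0.64] + 1.296 = 2.6704 + 1.296 = 3.9664.
Reliability = 3.9664 / 5.656 = 0.701.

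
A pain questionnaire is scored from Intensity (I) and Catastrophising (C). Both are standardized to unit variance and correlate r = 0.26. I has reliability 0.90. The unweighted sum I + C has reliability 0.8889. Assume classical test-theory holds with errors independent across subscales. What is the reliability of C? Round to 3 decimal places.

0.820

Var(I+C) = 2 + 2·0.26 = 2.520.
True-score variance = ρ_I + ρ_C + 2·0.26, so 0.8889 = (0.90 + ρ_C + 0.52) / 2.520.
ρ_C = 0.8889·2.520 − 0.90 − 0.52 = 0.820.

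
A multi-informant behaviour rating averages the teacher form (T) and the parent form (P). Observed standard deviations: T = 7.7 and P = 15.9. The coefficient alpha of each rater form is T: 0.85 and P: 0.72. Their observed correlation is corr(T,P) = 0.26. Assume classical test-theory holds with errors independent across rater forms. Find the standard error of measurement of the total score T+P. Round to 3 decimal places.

Var(total) = 312.1 + 63.6636 = 375.764.
True-score variance = 232.42 + 63.6636 = 296.083, so reliability = 0.7880.
Error variance = 375.764 − 296.083 = 79.6803; SEM = √79.6803 = 8.926.

8.926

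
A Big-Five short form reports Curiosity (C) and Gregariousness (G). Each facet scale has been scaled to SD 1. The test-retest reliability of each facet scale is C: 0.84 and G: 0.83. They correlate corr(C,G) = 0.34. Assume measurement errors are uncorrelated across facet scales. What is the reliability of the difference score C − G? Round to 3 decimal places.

0.750

Var(C−G) = 1 + 1 − 2·0.34 = 2 − 0.68 = 1.32.
Because errors are independent across components, Cov(Tᵢ,Tⱼ) = Cov(Xᵢ,Xⱼ); the off-diagonal part of the true-score variance is the same as above.
True-score variance = [0.84 + 0.83] − 0.68 = 1.67 − 0.68 = 0.99.
Reliability = 0.99 / 1.32 = 0.750.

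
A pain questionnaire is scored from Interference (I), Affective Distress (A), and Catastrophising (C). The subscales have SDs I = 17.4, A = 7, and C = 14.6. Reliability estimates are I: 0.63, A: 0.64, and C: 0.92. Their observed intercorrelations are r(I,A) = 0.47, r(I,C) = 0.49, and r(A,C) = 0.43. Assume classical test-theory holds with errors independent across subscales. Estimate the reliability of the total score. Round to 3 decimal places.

Var(I+A+C) = 17.4² + 7² + 14.6² + 2·[17.4·7·0.47 + 17.4·14.6·0.49 + 7·14.6·0.43] = 564.92 + 451.343 = 1016.26.
Because errors are independent across components, Cov(Tᵢ,Tⱼ) = Cov(Xᵢ,Xⱼ); the off-diagonal part of the true-score variance is the same as above.
True-score variance = [17.4²·0.63 + 7²·0.64 + 14.6²·0.92] + 451.343 = 418.206 + 451.343 = 869.549.
Reliability = 869.549 / 1016.26 = 0.856.

0.856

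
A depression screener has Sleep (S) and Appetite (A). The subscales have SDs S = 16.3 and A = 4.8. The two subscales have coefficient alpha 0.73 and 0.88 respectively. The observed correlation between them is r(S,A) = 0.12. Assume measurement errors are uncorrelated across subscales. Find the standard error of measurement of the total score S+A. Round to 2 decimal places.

Var(total) = 288.73 + 18.7776 = 307.508.
True-score variance = 214.229 + 18.7776 = 233.007, so reliability = 0.7577.
Error variance = 307.508 − 233.007 = 74.5011; SEM = √74.5011 = 8.63.

8.63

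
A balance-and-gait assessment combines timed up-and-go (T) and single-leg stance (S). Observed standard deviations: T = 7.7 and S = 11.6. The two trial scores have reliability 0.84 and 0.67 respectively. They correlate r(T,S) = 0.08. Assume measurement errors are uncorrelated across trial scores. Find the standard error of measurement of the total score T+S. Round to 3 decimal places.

7.341

Var(total) = 193.85 + 14.2912 = 208.141.
True-score variance = 139.959 + 14.2912 = 154.25, so reliability = 0.7411.
Error variance = 208.141 − 154.25 = 53.8912; SEM = √53.8912 = 7.341.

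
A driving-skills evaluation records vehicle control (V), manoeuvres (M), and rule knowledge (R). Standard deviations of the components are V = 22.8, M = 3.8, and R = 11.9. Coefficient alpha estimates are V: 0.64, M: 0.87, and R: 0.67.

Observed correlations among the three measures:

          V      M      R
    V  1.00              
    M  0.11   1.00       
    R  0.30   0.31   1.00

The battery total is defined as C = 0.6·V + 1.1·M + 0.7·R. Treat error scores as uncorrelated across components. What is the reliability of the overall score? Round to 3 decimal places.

0.754

Var(C) = 0.6²·22.8² + 1.1²·3.8² + 0.7²·11.9² + 2·[0.66·22.8·3.8·0.11 + 0.42·22.8·11.9·0.30 + 0.77·3.8·11.9·0.31] = 274.004 + 102.541 = 376.544.
Because errors are independent across components, Cov(Tᵢ,Tⱼ) = Cov(Xᵢ,Xⱼ); the off-diagonal part of the true-score variance is the same as above.
True-score variance = [0.6²·22.8²·0.64 + 1.1²·3.8²·0.87 + 0.7²·11.9²·0.67] + 102.541 = 181.463 + 102.541 = 284.003.
Reliability = 284.003 / 376.544 = 0.754.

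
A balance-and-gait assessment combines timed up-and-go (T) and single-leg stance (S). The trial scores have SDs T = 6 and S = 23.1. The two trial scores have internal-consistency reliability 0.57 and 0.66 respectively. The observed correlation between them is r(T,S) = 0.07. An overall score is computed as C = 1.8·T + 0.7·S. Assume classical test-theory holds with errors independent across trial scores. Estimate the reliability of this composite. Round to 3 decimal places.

0.655

Var(C) = 1.8²·6² + 0.7²·23.1² + 2·[1.26·6·23.1·0.07] = 378.109 + 24.449 = 402.558.
Under uncorrelated errors the observed covariances equal the true-score covariances, so only the own-variance terms attenuate.
True-score variance = [1.8²·6²·0.57 + 0.7²·23.1²·0.66] + 24.449 = 239.054 + 24.449 = 263.503.
Reliability = 263.503 / 402.558 = 0.655.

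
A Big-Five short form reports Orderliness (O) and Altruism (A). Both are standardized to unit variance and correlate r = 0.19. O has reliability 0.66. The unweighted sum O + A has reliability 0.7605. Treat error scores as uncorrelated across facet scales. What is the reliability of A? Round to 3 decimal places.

0.770

Var(O+A) = 2 + 2·0.19 = 2.380.
True-score variance = ρ_O + ρ_A + 2·0.19, so 0.7605 = (0.66 + ρ_A + 0.38) / 2.380.
ρ_A = 0.7605·2.380 − 0.66 − 0.38 = 0.770.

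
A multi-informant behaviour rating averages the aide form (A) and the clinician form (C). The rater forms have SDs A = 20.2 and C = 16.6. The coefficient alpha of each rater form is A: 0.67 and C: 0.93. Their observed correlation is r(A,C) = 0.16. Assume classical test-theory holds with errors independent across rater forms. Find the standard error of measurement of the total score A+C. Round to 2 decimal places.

Var(total) = 683.6 + 107.302 = 790.902.
True-score variance = 529.658 + 107.302 = 636.96, so reliability = 0.8054.
Error variance = 790.902 − 636.96 = 153.942; SEM = √153.942 = 12.41.

12.41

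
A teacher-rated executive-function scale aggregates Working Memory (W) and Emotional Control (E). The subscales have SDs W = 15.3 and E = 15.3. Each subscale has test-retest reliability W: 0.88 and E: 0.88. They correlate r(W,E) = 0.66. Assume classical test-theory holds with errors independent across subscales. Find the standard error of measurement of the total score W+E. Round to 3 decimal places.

Var(total) = 468.18 + 308.999 = 777.179.
True-score variance = 411.998 + 308.999 = 720.997, so reliability = 0.9277.
Error variance = 777.179 − 720.997 = 56.1816; SEM = √56.1816 = 7.495.

7.495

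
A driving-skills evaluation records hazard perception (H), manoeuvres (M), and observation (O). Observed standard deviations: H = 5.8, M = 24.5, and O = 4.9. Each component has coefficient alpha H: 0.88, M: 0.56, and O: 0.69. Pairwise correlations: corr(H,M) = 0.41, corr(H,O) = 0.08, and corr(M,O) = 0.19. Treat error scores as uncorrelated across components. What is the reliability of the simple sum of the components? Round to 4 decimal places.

0.6658

Var(H+M+O) = 5.8² + 24.5² + 4.9² + 2·[5.8·24.5·0.41 + 5.8·4.9·0.08 + 24.5·4.9·0.19] = 657.9 + 166.688 = 824.588.
Because errors are independent across components, Cov(Tᵢ,Tⱼ) = Cov(Xᵢ,Xⱼ); the off-diagonal part of the true-score variance is the same as above.
True-score variance = [5.8²·0.88 + 24.5²·0.56 + 4.9²·0.69] + 166.688 = 382.31 + 166.688 = 548.998.
Reliability = 548.998 / 824.588 = 0.6658.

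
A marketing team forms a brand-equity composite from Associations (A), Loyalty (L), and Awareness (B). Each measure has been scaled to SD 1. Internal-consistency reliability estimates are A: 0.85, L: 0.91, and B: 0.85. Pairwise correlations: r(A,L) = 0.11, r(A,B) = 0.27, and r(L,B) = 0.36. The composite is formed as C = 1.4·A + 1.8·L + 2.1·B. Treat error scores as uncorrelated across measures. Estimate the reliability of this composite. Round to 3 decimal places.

Var(C) = 1.4² + 1.8² + 2.1² + 2·[2.52·0.11 + 2.94·0.27 + 3.78·0.36] = 9.61 + 4.8636 = 14.4736.
Because errors are independent across components, Cov(Tᵢ,Tⱼ) = Cov(Xᵢ,Xⱼ); the off-diagonal part of the true-score variance is the same as above.
True-score variance = [1.4²·0.85 + 1.8²·0.91 + 2.1²·0.85] + 4.8636 = 8.3629 + 4.8636 = 13.2265.
Reliability = 13.2265 / 14.4736 = 0.914.

0.914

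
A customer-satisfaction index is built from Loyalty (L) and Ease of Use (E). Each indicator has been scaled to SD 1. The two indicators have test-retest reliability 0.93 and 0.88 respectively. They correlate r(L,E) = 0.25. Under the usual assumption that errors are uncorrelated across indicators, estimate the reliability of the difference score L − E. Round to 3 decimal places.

Var(L−E) = 1 + 1 − 2·0.25 = 2 − 0.5 = 1.5.
Because errors are independent across components, Cov(Tᵢ,Tⱼ) = Cov(Xᵢ,Xⱼ); the off-diagonal part of the true-score variance is the same as above.
True-score variance = [0.93 + 0.88] − 0.5 = 1.81 − 0.5 = 1.31.
Reliability = 1.31 / 1.5 = 0.873.

0.873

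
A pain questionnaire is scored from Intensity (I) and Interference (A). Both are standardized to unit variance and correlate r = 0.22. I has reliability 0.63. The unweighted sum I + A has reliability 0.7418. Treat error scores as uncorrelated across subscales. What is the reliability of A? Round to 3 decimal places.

Var(I+A) = 2 + 2·0.22 = 2.440.
True-score variance = ρ_I + ρ_A + 2·0.22, so 0.7418 = (0.63 + ρ_A + 0.44) / 2.440.
ρ_A = 0.7418·2.440 − 0.63 − 0.44 = 0.740.

0.740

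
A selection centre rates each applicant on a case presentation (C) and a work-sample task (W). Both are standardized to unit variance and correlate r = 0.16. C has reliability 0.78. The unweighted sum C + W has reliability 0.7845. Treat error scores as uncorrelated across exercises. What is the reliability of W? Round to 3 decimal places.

Var(C+W) = 2 + 2·0.16 = 2.320.
True-score variance = ρ_C + ρ_W + 2·0.16, so 0.7845 = (0.78 + ρ_W + 0.32) / 2.320.
ρ_W = 0.7845·2.320 − 0.78 − 0.32 = 0.720.

0.720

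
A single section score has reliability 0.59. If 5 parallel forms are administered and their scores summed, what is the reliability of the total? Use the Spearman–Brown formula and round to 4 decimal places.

0.8780

ρ_k = kρ / (1 + (k−1)ρ) = 5·0.59 / (1 + 4·0.59) = 2.950 / 3.360 = 0.8780.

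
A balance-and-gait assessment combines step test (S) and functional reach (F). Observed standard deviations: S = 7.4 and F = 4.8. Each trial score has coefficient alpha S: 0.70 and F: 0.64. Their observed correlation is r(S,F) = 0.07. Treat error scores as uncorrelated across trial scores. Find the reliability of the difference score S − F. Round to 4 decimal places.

Var(S−F) = 7.4² + 4.8² − 2·7.4·4.8·0.07 = 77.8 − 4.9728 = 72.8272.
Under uncorrelated errors the observed covariances equal the true-score covariances, so only the own-variance terms attenuate.
True-score variance = [7.4²·0.70 + 4.8²·0.64] − 4.9728 = 53.0776 − 4.9728 = 48.1048.
Reliability = 48.1048 / 72.8272 = 0.6605.

0.6605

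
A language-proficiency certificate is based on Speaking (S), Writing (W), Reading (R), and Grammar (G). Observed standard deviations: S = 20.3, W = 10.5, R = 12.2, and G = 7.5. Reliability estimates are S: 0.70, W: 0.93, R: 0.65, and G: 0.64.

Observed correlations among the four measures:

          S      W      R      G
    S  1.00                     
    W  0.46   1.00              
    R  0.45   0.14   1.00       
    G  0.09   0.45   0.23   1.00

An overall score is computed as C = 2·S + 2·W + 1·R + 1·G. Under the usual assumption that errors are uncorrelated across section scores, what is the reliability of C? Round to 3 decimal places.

0.844

Var(C) = 2²·20.3² + 2²·10.5² + 12.2² + 7.5² + 2·[4·20.3·10.5·0.46 + 2·20.3·12.2·0.45 + 2·20.3·7.5·0.09 + 2·10.5·12.2·0.14 + 2·10.5·7.5·0.45 + 12.2·7.5·0.23] = 2294.45 + 1540.57 = 3835.02.
Under uncorrelated errors the observed covariances equal the true-score covariances, so only the own-variance terms attenuate.
True-score variance = [2²·20.3²·0.70 + 2²·10.5²·0.93 + 12.2²·0.65 + 7.5²·0.64] + 1540.57 = 1696.73 + 1540.57 = 3237.29.
Reliability = 3237.29 / 3835.02 = 0.844.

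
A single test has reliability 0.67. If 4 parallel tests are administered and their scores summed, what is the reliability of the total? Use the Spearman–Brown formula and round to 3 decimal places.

0.890

ρ_k = kρ / (1 + (k−1)ρ) = 4·0.67 / (1 + 3·0.67) = 2.680 / 3.010 = 0.890.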